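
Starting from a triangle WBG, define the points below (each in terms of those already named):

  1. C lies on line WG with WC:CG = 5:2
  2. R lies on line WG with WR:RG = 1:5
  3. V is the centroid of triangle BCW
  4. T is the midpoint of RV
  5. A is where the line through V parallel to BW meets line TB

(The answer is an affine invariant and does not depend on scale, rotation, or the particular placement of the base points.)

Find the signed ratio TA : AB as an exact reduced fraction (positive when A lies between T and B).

Assign W = (0, 0), B = (1, 0), G = (0, 1) — the answer is frame-independent, so this choice is without loss of generality.
1. C lies on line WG with WC:CG = 5:2 ⇒ C = (0, 5/7)
2. R lies on line WG with WR:RG = 1:5 ⇒ R = (0, 1/6)
3. V is the centroid of triangle BCW ⇒ V = (1/3, 5/21)
4. T is the midpoint of RV ⇒ T = (1/6, 17/84)
5. A is where the line through V parallel to BW meets line TB ⇒ A = (1/51, 5/21)
A = T + t·(B−T) with t = -3/17, so TA:AB = t:(1−t) = -3/17:20/17

TA:AB = -3/20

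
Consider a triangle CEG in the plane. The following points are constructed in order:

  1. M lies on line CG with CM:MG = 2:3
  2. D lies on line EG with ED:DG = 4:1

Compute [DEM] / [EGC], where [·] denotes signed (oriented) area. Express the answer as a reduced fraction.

[DEM]:[EGC] = -12/25

Set C = (0, 0), E = (1, 0), G = (0, 1); any affine frame gives the same invariant.
1. M lies on line CG with CM:MG = 2:3 ⇒ M = (0, 2/5)
2. D lies on line EG with ED:DG = 4:1 ⇒ D = (1/5, 4/5)
2·[DEM] = -12/25, 2·[EGC] = 1
[DEM]:[EGC] = -12/25:1 = -12/25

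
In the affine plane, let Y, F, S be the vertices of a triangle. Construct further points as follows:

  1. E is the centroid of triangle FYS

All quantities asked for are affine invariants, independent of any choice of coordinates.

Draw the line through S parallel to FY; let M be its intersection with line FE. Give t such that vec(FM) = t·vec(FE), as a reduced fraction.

Assign Y = (0, 0), F = (1, 0), S = (0, 1) — the answer is frame-independent, so this choice is without loss of generality.
1. E is the centroid of triangle FYS ⇒ E = (1/3, 1/3)
through S parallel to FY: direction (-1, 0); meets FE at M = (-1, 1)
M = F + t·(E−F) with t = 3

t = 3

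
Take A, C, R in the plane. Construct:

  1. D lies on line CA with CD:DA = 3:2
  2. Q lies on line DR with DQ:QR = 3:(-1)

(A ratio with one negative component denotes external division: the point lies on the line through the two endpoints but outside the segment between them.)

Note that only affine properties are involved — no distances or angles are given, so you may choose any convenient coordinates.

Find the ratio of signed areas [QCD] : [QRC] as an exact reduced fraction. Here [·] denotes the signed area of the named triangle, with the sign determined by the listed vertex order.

[QCD]:[QRC] = -3

Set A = (0, 0), C = (1, 0), R = (0, 1); any affine frame gives the same invariant.
1. D lies on line CA with CD:DA = 3:2 ⇒ D = (2/5, 0)
2. Q lies on line DR with DQ:QR = 3:(-1) ⇒ Q = (-1/5, 3/2)
2·[QCD] = -9/10, 2·[QRC] = 3/10
[QCD]:[QRC] = -9/10:3/10 = -3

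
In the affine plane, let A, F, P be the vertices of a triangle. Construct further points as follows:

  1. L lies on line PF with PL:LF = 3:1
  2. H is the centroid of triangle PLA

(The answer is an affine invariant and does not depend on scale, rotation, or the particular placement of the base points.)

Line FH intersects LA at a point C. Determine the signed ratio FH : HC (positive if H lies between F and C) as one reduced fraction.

FH:HC = -2

Set A = (0, 0), F = (1, 0), P = (0, 1); any affine frame gives the same invariant.
1. L lies on line PF with PL:LF = 3:1 ⇒ L = (3/4, 1/4)
2. H is the centroid of triangle PLA ⇒ H = (1/4, 5/12)
line FH meets LA at C = (5/8, 5/24)
H = F + t·(C−F) with t = 2, so FH:HC = 2:-1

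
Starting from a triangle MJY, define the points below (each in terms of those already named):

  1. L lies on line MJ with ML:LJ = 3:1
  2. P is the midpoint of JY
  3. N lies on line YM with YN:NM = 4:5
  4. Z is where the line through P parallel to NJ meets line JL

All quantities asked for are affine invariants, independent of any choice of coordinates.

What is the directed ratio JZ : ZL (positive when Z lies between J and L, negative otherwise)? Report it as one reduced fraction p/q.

JZ:ZL = -8/13

Choose coordinates M = (0, 0), J = (1, 0), Y = (0, 1).
1. L lies on line MJ with ML:LJ = 3:1 ⇒ L = (3/4, 0)
2. P is the midpoint of JY ⇒ P = (1/2, 1/2)
3. N lies on line YM with YN:NM = 4:5 ⇒ N = (0, 5/9)
4. Z is where the line through P parallel to NJ meets line JL ⇒ Z = (7/5, 0)
Z = J + t·(L−J) with t = -8/5, so JZ:ZL = t:(1−t) = -8/5:13/5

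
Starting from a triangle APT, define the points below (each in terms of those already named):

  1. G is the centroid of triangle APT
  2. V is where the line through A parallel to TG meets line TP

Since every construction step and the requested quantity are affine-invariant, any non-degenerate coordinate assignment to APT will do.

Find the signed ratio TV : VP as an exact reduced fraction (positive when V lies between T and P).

Assign A = (0, 0), P = (1, 0), T = (0, 1) — the answer is frame-independent, so this choice is without loss of generality.
1. G is the centroid of triangle APT ⇒ G = (1/3, 1/3)
2. V is where the line through A parallel to TG meets line TP ⇒ V = (-1, 2)
V = T + t·(P−T) with t = -1, so TV:VP = t:(1−t) = -1:2

TV:VP = -1/2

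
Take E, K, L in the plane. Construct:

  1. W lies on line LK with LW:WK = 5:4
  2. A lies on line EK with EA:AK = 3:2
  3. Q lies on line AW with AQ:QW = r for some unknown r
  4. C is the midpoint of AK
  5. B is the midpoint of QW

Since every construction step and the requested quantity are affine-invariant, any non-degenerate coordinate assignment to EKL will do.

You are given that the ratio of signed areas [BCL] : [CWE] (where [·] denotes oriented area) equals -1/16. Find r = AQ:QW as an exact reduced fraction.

r = 3/4

Work in coordinates with E = (0, 0), K = (1, 0), L = (0, 1).
1. W lies on line LK with LW:WK = 5:4 ⇒ W = (5/9, 4/9)
2. A lies on line EK with EA:AK = 3:2 ⇒ A = (3/5, 0)
3. With AQ:QW = r, write λ = r/(r+1) so Q = A + λ·(W−A); Q is affine-linear in λ
4. C is the midpoint of AK ⇒ C = (4/5, 0)
5. B is the midpoint of QW ⇒ B is an affine combination of earlier points and hence also affine-linear in λ
Every point depending on Q is an affine combination of Q and λ-independent points, so each such coordinate is linear in λ; the λ² term in each signed area is a multiple of (W−A)×(W−A) = 0, so 2·[BCL] and 2·[CWE] are each linear in λ. Evaluating at λ=0 and λ=1:
  2·[BCL] = -7/45·λ + 2/45,   2·[CWE] = 16/45
So [BCL]:[CWE] = (-7/45·λ + 2/45) / (16/45). Setting this equal to -1/16:
  -7/45·λ + 2/45 = -1/16·(16/45)  ⇒  λ = 3/7
Then r = λ/(1−λ) = (3/7)/(4/7) = 3/4. Check: with r = 3/4, Q = (61/105, 4/21) and [BCL]:[CWE] = -1/16 as required.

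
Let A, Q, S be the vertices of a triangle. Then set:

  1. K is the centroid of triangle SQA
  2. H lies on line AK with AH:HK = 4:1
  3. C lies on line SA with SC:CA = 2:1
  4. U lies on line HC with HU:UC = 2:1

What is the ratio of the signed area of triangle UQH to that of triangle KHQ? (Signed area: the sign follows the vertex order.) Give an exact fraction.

[UQH]:[KHQ] = 2/9

Work in coordinates with A = (0, 0), Q = (1, 0), S = (0, 1).
1. K is the centroid of triangle SQA ⇒ K = (1/3, 1/3)
2. H lies on line AK with AH:HK = 4:1 ⇒ H = (4/15, 4/15)
3. C lies on line SA with SC:CA = 2:1 ⇒ C = (0, 1/3)
4. U lies on line HC with HU:UC = 2:1 ⇒ U = (4/45, 14/45)
2·[UQH] = 2/135, 2·[KHQ] = 1/15
[UQH]:[KHQ] = 2/135:1/15 = 2/9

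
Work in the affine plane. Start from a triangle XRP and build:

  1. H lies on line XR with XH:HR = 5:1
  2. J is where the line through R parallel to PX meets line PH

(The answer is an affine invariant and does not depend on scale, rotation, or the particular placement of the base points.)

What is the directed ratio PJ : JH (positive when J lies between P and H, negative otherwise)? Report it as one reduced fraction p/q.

Work in coordinates with X = (0, 0), R = (1, 0), P = (0, 1).
1. H lies on line XR with XH:HR = 5:1 ⇒ H = (5/6, 0)
2. J is where the line through R parallel to PX meets line PH ⇒ J = (1, -1/5)
J = P + t·(H−P) with t = 6/5, so PJ:JH = t:(1−t) = 6/5:-1/5

PJ:JH = -6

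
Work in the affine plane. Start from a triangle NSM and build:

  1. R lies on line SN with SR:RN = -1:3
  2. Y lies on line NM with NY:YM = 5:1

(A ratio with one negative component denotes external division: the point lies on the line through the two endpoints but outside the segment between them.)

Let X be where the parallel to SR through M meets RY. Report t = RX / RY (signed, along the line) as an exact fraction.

t = 6/5

Set N = (0, 0), S = (1, 0), M = (0, 1); any affine frame gives the same invariant.
1. R lies on line SN with SR:RN = -1:3 ⇒ R = (3/2, 0)
2. Y lies on line NM with NY:YM = 5:1 ⇒ Y = (0, 5/6)
through M parallel to SR: direction (1/2, 0); meets RY at X = (-3/10, 1)
X = R + t·(Y−R) with t = 6/5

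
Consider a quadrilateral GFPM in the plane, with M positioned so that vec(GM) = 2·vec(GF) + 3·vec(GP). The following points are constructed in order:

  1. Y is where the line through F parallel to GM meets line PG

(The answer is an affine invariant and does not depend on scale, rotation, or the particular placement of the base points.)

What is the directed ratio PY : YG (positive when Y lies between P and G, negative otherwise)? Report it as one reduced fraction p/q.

Set G = (0, 0), F = (1, 0), P = (0, 1), M = (2, 3); any affine frame gives the same invariant.
1. Y is where the line through F parallel to GM meets line PG ⇒ Y = (0, -3/2)
Y = P + t·(G−P) with t = 5/2, so PY:YG = t:(1−t) = 5/2:-3/2

PY:YG = -5/3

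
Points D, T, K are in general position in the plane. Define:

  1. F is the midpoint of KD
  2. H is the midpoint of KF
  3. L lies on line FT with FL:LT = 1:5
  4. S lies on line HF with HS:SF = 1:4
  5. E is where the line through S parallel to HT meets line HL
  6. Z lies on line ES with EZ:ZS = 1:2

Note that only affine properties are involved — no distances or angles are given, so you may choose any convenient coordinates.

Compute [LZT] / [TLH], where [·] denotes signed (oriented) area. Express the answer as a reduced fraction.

Work in coordinates with D = (0, 0), T = (1, 0), K = (0, 1).
1. F is the midpoint of KD ⇒ F = (0, 1/2)
2. H is the midpoint of KF ⇒ H = (0, 3/4)
3. L lies on line FT with FL:LT = 1:5 ⇒ L = (1/6, 5/12)
4. S lies on line HF with HS:SF = 1:4 ⇒ S = (0, 7/10)
5. E is where the line through S parallel to HT meets line HL ⇒ E = (1/25, 67/100)
6. Z lies on line ES with EZ:ZS = 1:2 ⇒ Z = (2/75, 17/25)
2·[LZT] = -29/180, 2·[TLH] = -5/24
[LZT]:[TLH] = -29/180:-5/24 = 58/75

[LZT]:[TLH] = 58/75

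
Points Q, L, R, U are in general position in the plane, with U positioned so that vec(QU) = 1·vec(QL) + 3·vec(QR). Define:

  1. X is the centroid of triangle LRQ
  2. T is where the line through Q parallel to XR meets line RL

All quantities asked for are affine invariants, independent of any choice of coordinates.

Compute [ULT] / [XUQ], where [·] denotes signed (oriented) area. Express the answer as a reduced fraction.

Set Q = (0, 0), L = (1, 0), R = (0, 1), U = (1, 3); any affine frame gives the same invariant.
1. X is the centroid of triangle LRQ ⇒ X = (1/3, 1/3)
2. T is where the line through Q parallel to XR meets line RL ⇒ T = (-1, 2)
2·[ULT] = -6, 2·[XUQ] = 2/3
[ULT]:[XUQ] = -6:2/3 = -9

[ULT]:[XUQ] = -9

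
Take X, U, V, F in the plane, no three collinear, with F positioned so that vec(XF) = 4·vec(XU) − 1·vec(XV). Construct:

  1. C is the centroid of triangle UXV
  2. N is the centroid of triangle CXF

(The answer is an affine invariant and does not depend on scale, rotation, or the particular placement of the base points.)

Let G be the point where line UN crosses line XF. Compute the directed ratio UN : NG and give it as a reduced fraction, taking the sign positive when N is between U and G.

Work in coordinates with X = (0, 0), U = (1, 0), V = (0, 1), F = (4, -1).
1. C is the centroid of triangle UXV ⇒ C = (1/3, 1/3)
2. N is the centroid of triangle CXF ⇒ N = (13/9, -2/9)
line UN meets XF at G = (2, -1/2)
N = U + t·(G−U) with t = 4/9, so UN:NG = 4/9:5/9

UN:NG = 4/5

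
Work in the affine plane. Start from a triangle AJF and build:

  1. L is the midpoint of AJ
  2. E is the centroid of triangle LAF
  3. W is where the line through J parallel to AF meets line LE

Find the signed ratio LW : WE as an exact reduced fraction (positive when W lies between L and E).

LW:WE = -3/5

Work in coordinates with A = (0, 0), J = (1, 0), F = (0, 1).
1. L is the midpoint of AJ ⇒ L = (1/2, 0)
2. E is the centroid of triangle LAF ⇒ E = (1/6, 1/3)
3. W is where the line through J parallel to AF meets line LE ⇒ W = (1, -1/2)
W = L + t·(E−L) with t = -3/2, so LW:WE = t:(1−t) = -3/2:5/2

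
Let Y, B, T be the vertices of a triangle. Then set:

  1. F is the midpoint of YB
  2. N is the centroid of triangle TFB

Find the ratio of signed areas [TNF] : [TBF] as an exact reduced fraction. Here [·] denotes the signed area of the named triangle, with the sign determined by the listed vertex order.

Set Y = (0, 0), B = (1, 0), T = (0, 1); any affine frame gives the same invariant.
1. F is the midpoint of YB ⇒ F = (1/2, 0)
2. N is the centroid of triangle TFB ⇒ N = (1/2, 1/3)
2·[TNF] = -1/6, 2·[TBF] = -1/2
[TNF]:[TBF] = -1/6:-1/2 = 1/3

[TNF]:[TBF] = 1/3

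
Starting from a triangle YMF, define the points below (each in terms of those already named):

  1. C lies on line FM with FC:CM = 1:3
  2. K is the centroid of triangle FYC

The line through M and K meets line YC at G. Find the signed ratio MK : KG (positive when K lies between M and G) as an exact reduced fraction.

MK:KG = -10

Set Y = (0, 0), M = (1, 0), F = (0, 1); any affine frame gives the same invariant.
1. C lies on line FM with FC:CM = 1:3 ⇒ C = (1/4, 3/4)
2. K is the centroid of triangle FYC ⇒ K = (1/12, 7/12)
line MK meets YC at G = (7/40, 21/40)
K = M + t·(G−M) with t = 10/9, so MK:KG = 10/9:-1/9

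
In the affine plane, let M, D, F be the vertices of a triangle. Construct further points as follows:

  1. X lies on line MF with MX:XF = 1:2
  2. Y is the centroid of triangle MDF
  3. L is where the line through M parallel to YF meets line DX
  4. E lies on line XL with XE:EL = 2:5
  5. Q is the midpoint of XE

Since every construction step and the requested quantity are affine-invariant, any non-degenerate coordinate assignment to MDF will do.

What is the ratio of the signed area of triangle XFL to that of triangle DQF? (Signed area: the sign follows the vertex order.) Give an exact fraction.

[XFL]:[DQF] = -7/36

Choose coordinates M = (0, 0), D = (1, 0), F = (0, 1).
1. X lies on line MF with MX:XF = 1:2 ⇒ X = (0, 1/3)
2. Y is the centroid of triangle MDF ⇒ Y = (1/3, 1/3)
3. L is where the line through M parallel to YF meets line DX ⇒ L = (-1/5, 2/5)
4. E lies on line XL with XE:EL = 2:5 ⇒ E = (-2/35, 37/105)
5. Q is the midpoint of XE ⇒ Q = (-1/35, 12/35)
2·[XFL] = 2/15, 2·[DQF] = -24/35
[XFL]:[DQF] = 2/15:-24/35 = -7/36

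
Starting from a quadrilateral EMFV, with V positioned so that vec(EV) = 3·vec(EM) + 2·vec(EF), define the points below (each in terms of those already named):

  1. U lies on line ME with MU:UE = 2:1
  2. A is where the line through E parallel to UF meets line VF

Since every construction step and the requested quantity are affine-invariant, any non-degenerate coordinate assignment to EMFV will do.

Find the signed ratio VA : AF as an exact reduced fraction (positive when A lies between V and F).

VA:AF = -11

Choose coordinates E = (0, 0), M = (1, 0), F = (0, 1), V = (3, 2).
1. U lies on line ME with MU:UE = 2:1 ⇒ U = (1/3, 0)
2. A is where the line through E parallel to UF meets line VF ⇒ A = (-3/10, 9/10)
A = V + t·(F−V) with t = 11/10, so VA:AF = t:(1−t) = 11/10:-1/10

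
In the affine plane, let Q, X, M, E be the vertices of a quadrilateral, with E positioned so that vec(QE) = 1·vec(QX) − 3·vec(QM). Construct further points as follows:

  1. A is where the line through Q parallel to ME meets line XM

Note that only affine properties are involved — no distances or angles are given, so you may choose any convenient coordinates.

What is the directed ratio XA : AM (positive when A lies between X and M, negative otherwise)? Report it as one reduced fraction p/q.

Work in coordinates with Q = (0, 0), X = (1, 0), M = (0, 1), E = (1, -3).
1. A is where the line through Q parallel to ME meets line XM ⇒ A = (-1/3, 4/3)
A = X + t·(M−X) with t = 4/3, so XA:AM = t:(1−t) = 4/3:-1/3

XA:AM = -4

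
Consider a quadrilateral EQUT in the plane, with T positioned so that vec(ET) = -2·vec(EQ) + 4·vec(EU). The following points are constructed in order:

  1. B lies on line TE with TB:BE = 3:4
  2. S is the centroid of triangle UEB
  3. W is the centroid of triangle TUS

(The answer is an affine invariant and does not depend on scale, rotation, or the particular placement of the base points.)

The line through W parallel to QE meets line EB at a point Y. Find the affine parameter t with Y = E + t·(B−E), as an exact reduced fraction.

t = 8/9

Work in coordinates with E = (0, 0), Q = (1, 0), U = (0, 1), T = (-2, 4).
1. B lies on line TE with TB:BE = 3:4 ⇒ B = (-8/7, 16/7)
2. S is the centroid of triangle UEB ⇒ S = (-8/21, 23/21)
3. W is the centroid of triangle TUS ⇒ W = (-50/63, 128/63)
through W parallel to QE: direction (-1, 0); meets EB at Y = (-64/63, 128/63)
Y = E + t·(B−E) with t = 8/9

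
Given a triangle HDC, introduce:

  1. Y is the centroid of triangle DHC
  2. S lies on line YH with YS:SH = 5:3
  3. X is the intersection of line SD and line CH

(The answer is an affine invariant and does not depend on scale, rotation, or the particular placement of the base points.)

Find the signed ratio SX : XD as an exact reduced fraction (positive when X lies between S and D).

SX:XD = -1/8

Work in coordinates with H = (0, 0), D = (1, 0), C = (0, 1).
1. Y is the centroid of triangle DHC ⇒ Y = (1/3, 1/3)
2. S lies on line YH with YS:SH = 5:3 ⇒ S = (1/8, 1/8)
3. X is the intersection of line SD and line CH ⇒ X = (0, 1/7)
X = S + t·(D−S) with t = -1/7, so SX:XD = t:(1−t) = -1/7:8/7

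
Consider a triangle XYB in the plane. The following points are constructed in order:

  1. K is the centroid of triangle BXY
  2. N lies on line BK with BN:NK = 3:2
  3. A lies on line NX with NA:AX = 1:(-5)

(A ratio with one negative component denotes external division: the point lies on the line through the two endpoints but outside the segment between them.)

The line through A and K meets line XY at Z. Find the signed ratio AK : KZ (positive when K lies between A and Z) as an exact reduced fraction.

AK:KZ = 5/4

Set X = (0, 0), Y = (1, 0), B = (0, 1); any affine frame gives the same invariant.
1. K is the centroid of triangle BXY ⇒ K = (1/3, 1/3)
2. N lies on line BK with BN:NK = 3:2 ⇒ N = (1/5, 3/5)
3. A lies on line NX with NA:AX = 1:(-5) ⇒ A = (1/4, 3/4)
line AK meets XY at Z = (2/5, 0)
K = A + t·(Z−A) with t = 5/9, so AK:KZ = 5/9:4/9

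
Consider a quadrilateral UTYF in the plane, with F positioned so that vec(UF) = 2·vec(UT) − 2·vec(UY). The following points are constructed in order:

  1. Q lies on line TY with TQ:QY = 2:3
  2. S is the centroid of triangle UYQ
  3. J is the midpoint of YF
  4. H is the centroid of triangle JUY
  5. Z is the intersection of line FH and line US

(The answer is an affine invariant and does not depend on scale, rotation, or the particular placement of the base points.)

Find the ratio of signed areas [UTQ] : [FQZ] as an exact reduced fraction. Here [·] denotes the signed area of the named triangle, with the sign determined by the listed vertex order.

[UTQ]:[FQZ] = 109/290

Choose coordinates U = (0, 0), T = (1, 0), Y = (0, 1), F = (2, -2).
1. Q lies on line TY with TQ:QY = 2:3 ⇒ Q = (3/5, 2/5)
2. S is the centroid of triangle UYQ ⇒ S = (1/5, 7/15)
3. J is the midpoint of YF ⇒ J = (1, -1/2)
4. H is the centroid of triangle JUY ⇒ H = (1/3, 1/6)
5. Z is the intersection of line FH and line US ⇒ Z = (18/109, 42/109)
2·[UTQ] = 2/5, 2·[FQZ] = 116/109
[UTQ]:[FQZ] = 2/5:116/109 = 109/290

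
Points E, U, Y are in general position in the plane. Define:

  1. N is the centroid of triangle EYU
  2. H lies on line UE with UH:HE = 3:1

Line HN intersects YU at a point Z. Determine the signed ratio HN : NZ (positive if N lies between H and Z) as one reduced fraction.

Set E = (0, 0), U = (1, 0), Y = (0, 1); any affine frame gives the same invariant.
1. N is the centroid of triangle EYU ⇒ N = (1/3, 1/3)
2. H lies on line UE with UH:HE = 3:1 ⇒ H = (1/4, 0)
line HN meets YU at Z = (2/5, 3/5)
N = H + t·(Z−H) with t = 5/9, so HN:NZ = 5/9:4/9

HN:NZ = 5/4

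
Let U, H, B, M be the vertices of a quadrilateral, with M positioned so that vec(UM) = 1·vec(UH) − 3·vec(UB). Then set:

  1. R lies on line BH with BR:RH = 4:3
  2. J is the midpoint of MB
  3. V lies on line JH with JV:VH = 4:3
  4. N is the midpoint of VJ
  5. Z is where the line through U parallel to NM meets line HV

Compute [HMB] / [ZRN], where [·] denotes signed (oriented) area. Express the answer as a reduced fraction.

[HMB]:[ZRN] = 98/17

Choose coordinates U = (0, 0), H = (1, 0), B = (0, 1), M = (1, -3).
1. R lies on line BH with BR:RH = 4:3 ⇒ R = (4/7, 3/7)
2. J is the midpoint of MB ⇒ J = (1/2, -1)
3. V lies on line JH with JV:VH = 4:3 ⇒ V = (11/14, -3/7)
4. N is the midpoint of VJ ⇒ N = (9/14, -5/7)
5. Z is where the line through U parallel to NM meets line HV ⇒ Z = (5/21, -32/21)
2·[HMB] = -3, 2·[ZRN] = -51/98
[HMB]:[ZRN] = -3:-51/98 = 98/17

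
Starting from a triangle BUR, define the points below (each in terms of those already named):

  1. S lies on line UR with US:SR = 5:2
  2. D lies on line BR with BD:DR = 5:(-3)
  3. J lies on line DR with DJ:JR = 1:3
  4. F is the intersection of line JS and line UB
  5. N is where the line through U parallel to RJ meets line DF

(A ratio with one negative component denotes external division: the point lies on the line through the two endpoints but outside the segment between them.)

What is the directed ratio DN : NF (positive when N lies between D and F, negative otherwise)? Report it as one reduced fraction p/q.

DN:NF = -79/45

Work in coordinates with B = (0, 0), U = (1, 0), R = (0, 1).
1. S lies on line UR with US:SR = 5:2 ⇒ S = (2/7, 5/7)
2. D lies on line BR with BD:DR = 5:(-3) ⇒ D = (0, 5/2)
3. J lies on line DR with DJ:JR = 1:3 ⇒ J = (0, 17/8)
4. F is the intersection of line JS and line UB ⇒ F = (34/79, 0)
5. N is where the line through U parallel to RJ meets line DF ⇒ N = (1, -225/68)
N = D + t·(F−D) with t = 79/34, so DN:NF = t:(1−t) = 79/34:-45/34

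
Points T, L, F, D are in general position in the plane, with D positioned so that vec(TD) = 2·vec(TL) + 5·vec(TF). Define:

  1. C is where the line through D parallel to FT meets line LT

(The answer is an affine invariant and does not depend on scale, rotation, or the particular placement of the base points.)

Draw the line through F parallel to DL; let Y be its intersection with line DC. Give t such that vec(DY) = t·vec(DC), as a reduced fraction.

t = -6/5

Assign T = (0, 0), L = (1, 0), F = (0, 1), D = (2, 5) — the answer is frame-independent, so this choice is without loss of generality.
1. C is where the line through D parallel to FT meets line LT ⇒ C = (2, 0)
through F parallel to DL: direction (-1, -5); meets DC at Y = (2, 11)
Y = D + t·(C−D) with t = -6/5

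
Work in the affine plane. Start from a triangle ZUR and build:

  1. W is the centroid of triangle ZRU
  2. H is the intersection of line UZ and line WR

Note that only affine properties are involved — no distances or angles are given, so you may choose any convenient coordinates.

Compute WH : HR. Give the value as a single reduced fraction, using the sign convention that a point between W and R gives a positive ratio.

WH:HR = -1/3

Choose coordinates Z = (0, 0), U = (1, 0), R = (0, 1).
1. W is the centroid of triangle ZRU ⇒ W = (1/3, 1/3)
2. H is the intersection of line UZ and line WR ⇒ H = (1/2, 0)
H = W + t·(R−W) with t = -1/2, so WH:HR = t:(1−t) = -1/2:3/2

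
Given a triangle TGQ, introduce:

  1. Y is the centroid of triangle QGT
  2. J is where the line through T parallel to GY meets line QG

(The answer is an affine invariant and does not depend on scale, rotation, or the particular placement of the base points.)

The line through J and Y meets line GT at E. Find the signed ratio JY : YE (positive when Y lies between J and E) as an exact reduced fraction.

Set T = (0, 0), G = (1, 0), Q = (0, 1); any affine frame gives the same invariant.
1. Y is the centroid of triangle QGT ⇒ Y = (1/3, 1/3)
2. J is where the line through T parallel to GY meets line QG ⇒ J = (2, -1)
line JY meets GT at E = (3/4, 0)
Y = J + t·(E−J) with t = 4/3, so JY:YE = 4/3:-1/3

JY:YE = -4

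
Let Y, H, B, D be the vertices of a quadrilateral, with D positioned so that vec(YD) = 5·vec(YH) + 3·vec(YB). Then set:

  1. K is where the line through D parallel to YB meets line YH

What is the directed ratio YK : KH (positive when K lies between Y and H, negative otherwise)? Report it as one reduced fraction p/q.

Set Y = (0, 0), H = (1, 0), B = (0, 1), D = (5, 3); any affine frame gives the same invariant.
1. K is where the line through D parallel to YB meets line YH ⇒ K = (5, 0)
K = Y + t·(H−Y) with t = 5, so YK:KH = t:(1−t) = 5:-4

YK:KH = -5/4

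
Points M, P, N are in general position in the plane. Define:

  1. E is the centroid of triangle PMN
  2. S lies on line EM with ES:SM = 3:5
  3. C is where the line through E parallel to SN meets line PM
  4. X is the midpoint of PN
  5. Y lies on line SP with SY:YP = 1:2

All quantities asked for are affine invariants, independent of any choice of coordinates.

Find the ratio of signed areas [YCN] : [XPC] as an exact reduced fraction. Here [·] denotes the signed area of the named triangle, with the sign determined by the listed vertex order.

Set M = (0, 0), P = (1, 0), N = (0, 1); any affine frame gives the same invariant.
1. E is the centroid of triangle PMN ⇒ E = (1/3, 1/3)
2. S lies on line EM with ES:SM = 3:5 ⇒ S = (5/24, 5/24)
3. C is where the line through E parallel to SN meets line PM ⇒ C = (8/19, 0)
4. X is the midpoint of PN ⇒ X = (1/2, 1/2)
5. Y lies on line SP with SY:YP = 1:2 ⇒ Y = (17/36, 5/36)
2·[YCN] = -25/228, 2·[XPC] = -11/38
[YCN]:[XPC] = -25/228:-11/38 = 25/66

[YCN]:[XPC] = 25/66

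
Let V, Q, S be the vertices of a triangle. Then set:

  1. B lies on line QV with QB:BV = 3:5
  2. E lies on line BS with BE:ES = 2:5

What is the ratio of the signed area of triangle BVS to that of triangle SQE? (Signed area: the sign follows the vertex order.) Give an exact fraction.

Work in coordinates with V = (0, 0), Q = (1, 0), S = (0, 1).
1. B lies on line QV with QB:BV = 3:5 ⇒ B = (5/8, 0)
2. E lies on line BS with BE:ES = 2:5 ⇒ E = (25/56, 2/7)
2·[BVS] = -5/8, 2·[SQE] = -15/56
[BVS]:[SQE] = -5/8:-15/56 = 7/3

[BVS]:[SQE] = 7/3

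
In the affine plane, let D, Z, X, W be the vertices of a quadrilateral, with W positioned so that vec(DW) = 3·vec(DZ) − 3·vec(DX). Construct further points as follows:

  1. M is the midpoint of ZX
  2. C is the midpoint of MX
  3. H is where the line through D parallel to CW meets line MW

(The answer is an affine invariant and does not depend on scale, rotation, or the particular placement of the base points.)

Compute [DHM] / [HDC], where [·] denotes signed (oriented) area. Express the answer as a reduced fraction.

Work in coordinates with D = (0, 0), Z = (1, 0), X = (0, 1), W = (3, -3).
1. M is the midpoint of ZX ⇒ M = (1/2, 1/2)
2. C is the midpoint of MX ⇒ C = (1/4, 3/4)
3. H is where the line through D parallel to CW meets line MW ⇒ H = (33, -45)
2·[DHM] = 39, 2·[HDC] = -36
[DHM]:[HDC] = 39:-36 = -13/12

[DHM]:[HDC] = -13/12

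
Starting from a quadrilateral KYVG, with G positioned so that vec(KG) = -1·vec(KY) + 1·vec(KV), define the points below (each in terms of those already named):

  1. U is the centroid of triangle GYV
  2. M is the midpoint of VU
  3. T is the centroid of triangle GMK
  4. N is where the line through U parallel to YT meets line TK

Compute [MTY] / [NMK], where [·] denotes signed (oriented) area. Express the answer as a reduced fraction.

[MTY]:[NMK] = -99/80

Choose coordinates K = (0, 0), Y = (1, 0), V = (0, 1), G = (-1, 1).
1. U is the centroid of triangle GYV ⇒ U = (0, 2/3)
2. M is the midpoint of VU ⇒ M = (0, 5/6)
3. T is the centroid of triangle GMK ⇒ T = (-1/3, 11/18)
4. N is where the line through U parallel to YT meets line TK ⇒ N = (-16/33, 8/9)
2·[MTY] = 1/2, 2·[NMK] = -40/99
[MTY]:[NMK] = 1/2:-40/99 = -99/80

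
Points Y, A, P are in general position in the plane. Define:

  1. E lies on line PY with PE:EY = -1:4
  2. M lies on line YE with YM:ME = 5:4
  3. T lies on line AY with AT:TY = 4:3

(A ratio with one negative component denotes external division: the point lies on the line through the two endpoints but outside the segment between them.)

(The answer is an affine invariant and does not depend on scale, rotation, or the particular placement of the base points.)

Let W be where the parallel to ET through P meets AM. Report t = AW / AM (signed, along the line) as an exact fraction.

t = 57/64

Assign Y = (0, 0), A = (1, 0), P = (0, 1) — the answer is frame-independent, so this choice is without loss of generality.
1. E lies on line PY with PE:EY = -1:4 ⇒ E = (0, 4/3)
2. M lies on line YE with YM:ME = 5:4 ⇒ M = (0, 20/27)
3. T lies on line AY with AT:TY = 4:3 ⇒ T = (3/7, 0)
through P parallel to ET: direction (3/7, -4/3); meets AM at W = (7/64, 95/144)
W = A + t·(M−A) with t = 57/64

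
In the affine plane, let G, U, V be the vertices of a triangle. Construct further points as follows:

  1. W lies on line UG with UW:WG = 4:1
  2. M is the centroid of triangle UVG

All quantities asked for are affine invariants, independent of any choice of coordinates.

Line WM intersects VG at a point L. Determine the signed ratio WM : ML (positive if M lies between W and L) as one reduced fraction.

Set G = (0, 0), U = (1, 0), V = (0, 1); any affine frame gives the same invariant.
1. W lies on line UG with UW:WG = 4:1 ⇒ W = (1/5, 0)
2. M is the centroid of triangle UVG ⇒ M = (1/3, 1/3)
line WM meets VG at L = (0, -1/2)
M = W + t·(L−W) with t = -2/3, so WM:ML = -2/3:5/3

WM:ML = -2/5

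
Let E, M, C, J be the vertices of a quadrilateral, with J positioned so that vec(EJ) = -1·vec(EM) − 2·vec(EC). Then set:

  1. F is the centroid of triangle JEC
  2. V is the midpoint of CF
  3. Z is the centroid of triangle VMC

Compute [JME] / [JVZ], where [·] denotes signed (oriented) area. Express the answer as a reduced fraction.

Assign E = (0, 0), M = (1, 0), C = (0, 1), J = (-1, -2) — the answer is frame-independent, so this choice is without loss of generality.
1. F is the centroid of triangle JEC ⇒ F = (-1/3, -1/3)
2. V is the midpoint of CF ⇒ V = (-1/6, 1/3)
3. Z is the centroid of triangle VMC ⇒ Z = (5/18, 4/9)
2·[JME] = 2, 2·[JVZ] = -17/18
[JME]:[JVZ] = 2:-17/18 = -36/17

[JME]:[JVZ] = -36/17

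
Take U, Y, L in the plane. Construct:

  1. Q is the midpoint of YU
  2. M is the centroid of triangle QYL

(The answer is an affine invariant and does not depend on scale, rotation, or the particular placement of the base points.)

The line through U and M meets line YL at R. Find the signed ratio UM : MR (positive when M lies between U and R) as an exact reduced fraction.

UM:MR = 5

Work in coordinates with U = (0, 0), Y = (1, 0), L = (0, 1).
1. Q is the midpoint of YU ⇒ Q = (1/2, 0)
2. M is the centroid of triangle QYL ⇒ M = (1/2, 1/3)
line UM meets YL at R = (3/5, 2/5)
M = U + t·(R−U) with t = 5/6, so UM:MR = 5/6:1/6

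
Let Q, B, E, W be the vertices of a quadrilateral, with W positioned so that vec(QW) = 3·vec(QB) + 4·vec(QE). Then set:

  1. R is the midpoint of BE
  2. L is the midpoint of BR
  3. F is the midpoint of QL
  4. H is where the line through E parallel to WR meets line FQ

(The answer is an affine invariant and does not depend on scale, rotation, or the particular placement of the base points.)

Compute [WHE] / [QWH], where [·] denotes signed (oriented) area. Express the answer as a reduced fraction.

Choose coordinates Q = (0, 0), B = (1, 0), E = (0, 1), W = (3, 4).
1. R is the midpoint of BE ⇒ R = (1/2, 1/2)
2. L is the midpoint of BR ⇒ L = (3/4, 1/4)
3. F is the midpoint of QL ⇒ F = (3/8, 1/8)
4. H is where the line through E parallel to WR meets line FQ ⇒ H = (-15/16, -5/16)
2·[WHE] = -9/8, 2·[QWH] = 45/16
[WHE]:[QWH] = -9/8:45/16 = -2/5

[WHE]:[QWH] = -2/5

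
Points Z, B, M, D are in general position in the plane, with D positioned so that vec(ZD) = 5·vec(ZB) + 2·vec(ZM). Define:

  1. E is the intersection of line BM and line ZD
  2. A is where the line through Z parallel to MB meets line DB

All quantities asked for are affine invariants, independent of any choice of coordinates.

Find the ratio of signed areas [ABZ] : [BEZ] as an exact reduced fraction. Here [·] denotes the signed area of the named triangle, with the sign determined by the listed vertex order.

[ABZ]:[BEZ] = 7/6

Choose coordinates Z = (0, 0), B = (1, 0), M = (0, 1), D = (5, 2).
1. E is the intersection of line BM and line ZD ⇒ E = (5/7, 2/7)
2. A is where the line through Z parallel to MB meets line DB ⇒ A = (1/3, -1/3)
2·[ABZ] = 1/3, 2·[BEZ] = 2/7
[ABZ]:[BEZ] = 1/3:2/7 = 7/6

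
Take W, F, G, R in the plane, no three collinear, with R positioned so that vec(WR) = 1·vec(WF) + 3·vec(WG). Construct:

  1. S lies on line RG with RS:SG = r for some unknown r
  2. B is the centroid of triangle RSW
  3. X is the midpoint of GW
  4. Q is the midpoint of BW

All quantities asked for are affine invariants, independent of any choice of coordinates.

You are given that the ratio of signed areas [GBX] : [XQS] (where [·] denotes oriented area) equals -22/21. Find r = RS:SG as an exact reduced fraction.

Choose coordinates W = (0, 0), F = (1, 0), G = (0, 1), R = (1, 3).
1. With RS:SG = r, write λ = r/(r+1) so S = R + λ·(G−R); S is affine-linear in λ
2. B is the centroid of triangle RSW ⇒ B is an affine combination of earlier points and hence also affine-linear in λ
3. X is the midpoint of GW ⇒ X = (0, 1/2)
4. Q is the midpoint of BW ⇒ Q is an affine combination of earlier points and hence also affine-linear in λ
Every point depending on S is an affine combination of S and λ-independent points, so each such coordinate is linear in λ; the λ² term in each signed area is a multiple of (G−R)×(G−R) = 0, so 2·[GBX] and 2·[XQS] are each linear in λ. Evaluating at λ=0 and λ=1:
  2·[GBX] = 1/6·λ − 1/3,   2·[XQS] = -1/4·λ + 1/3
So [GBX]:[XQS] = (1/6·λ − 1/3) / (-1/4·λ + 1/3). Setting this equal to -22/21:
  1/6·λ − 1/3 = -22/21·(-1/4·λ + 1/3)  ⇒  λ = 1/6
Then r = λ/(1−λ) = (1/6)/(5/6) = 1/5. Check: with r = 1/5, S = (5/6, 8/3) and [GBX]:[XQS] = -22/21 as required.

r = 1/5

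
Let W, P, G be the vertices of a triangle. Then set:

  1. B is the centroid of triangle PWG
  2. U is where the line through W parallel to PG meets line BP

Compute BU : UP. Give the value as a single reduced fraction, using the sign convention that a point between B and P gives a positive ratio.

BU:UP = -2/3

Choose coordinates W = (0, 0), P = (1, 0), G = (0, 1).
1. B is the centroid of triangle PWG ⇒ B = (1/3, 1/3)
2. U is where the line through W parallel to PG meets line BP ⇒ U = (-1, 1)
U = B + t·(P−B) with t = -2, so BU:UP = t:(1−t) = -2:3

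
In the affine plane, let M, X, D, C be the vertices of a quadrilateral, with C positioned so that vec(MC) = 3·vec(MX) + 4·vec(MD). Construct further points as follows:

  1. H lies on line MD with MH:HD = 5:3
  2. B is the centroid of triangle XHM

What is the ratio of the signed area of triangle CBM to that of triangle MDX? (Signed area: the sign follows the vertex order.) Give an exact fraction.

[CBM]:[MDX] = 17/24

Set M = (0, 0), X = (1, 0), D = (0, 1), C = (3, 4); any affine frame gives the same invariant.
1. H lies on line MD with MH:HD = 5:3 ⇒ H = (0, 5/8)
2. B is the centroid of triangle XHM ⇒ B = (1/3, 5/24)
2·[CBM] = -17/24, 2·[MDX] = -1
[CBM]:[MDX] = -17/24:-1 = 17/24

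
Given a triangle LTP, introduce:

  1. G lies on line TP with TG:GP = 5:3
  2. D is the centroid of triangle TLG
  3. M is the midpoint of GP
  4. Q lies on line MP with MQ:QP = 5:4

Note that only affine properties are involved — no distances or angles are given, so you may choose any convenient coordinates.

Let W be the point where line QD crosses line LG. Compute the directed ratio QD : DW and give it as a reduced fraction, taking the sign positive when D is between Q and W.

Assign L = (0, 0), T = (1, 0), P = (0, 1) — the answer is frame-independent, so this choice is without loss of generality.
1. G lies on line TP with TG:GP = 5:3 ⇒ G = (3/8, 5/8)
2. D is the centroid of triangle TLG ⇒ D = (11/24, 5/24)
3. M is the midpoint of GP ⇒ M = (3/16, 13/16)
4. Q lies on line MP with MQ:QP = 5:4 ⇒ Q = (1/12, 11/12)
line QD meets LG at W = (29/96, 145/288)
D = Q + t·(W−Q) with t = 12/7, so QD:DW = 12/7:-5/7

QD:DW = -12/5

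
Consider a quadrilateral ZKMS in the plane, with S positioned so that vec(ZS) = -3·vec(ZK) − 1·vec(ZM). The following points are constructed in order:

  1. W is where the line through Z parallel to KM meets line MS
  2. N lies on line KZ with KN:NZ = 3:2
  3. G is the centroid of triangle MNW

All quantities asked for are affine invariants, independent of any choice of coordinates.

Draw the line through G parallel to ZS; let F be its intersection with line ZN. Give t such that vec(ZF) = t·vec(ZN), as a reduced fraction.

t = -25/6

Work in coordinates with Z = (0, 0), K = (1, 0), M = (0, 1), S = (-3, -1).
1. W is where the line through Z parallel to KM meets line MS ⇒ W = (-3/5, 3/5)
2. N lies on line KZ with KN:NZ = 3:2 ⇒ N = (2/5, 0)
3. G is the centroid of triangle MNW ⇒ G = (-1/15, 8/15)
through G parallel to ZS: direction (-3, -1); meets ZN at F = (-5/3, 0)
F = Z + t·(N−Z) with t = -25/6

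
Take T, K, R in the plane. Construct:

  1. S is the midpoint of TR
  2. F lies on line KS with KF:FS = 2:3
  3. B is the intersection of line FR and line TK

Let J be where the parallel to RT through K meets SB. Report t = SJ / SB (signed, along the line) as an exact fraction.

Set T = (0, 0), K = (1, 0), R = (0, 1); any affine frame gives the same invariant.
1. S is the midpoint of TR ⇒ S = (0, 1/2)
2. F lies on line KS with KF:FS = 2:3 ⇒ F = (3/5, 1/5)
3. B is the intersection of line FR and line TK ⇒ B = (3/4, 0)
through K parallel to RT: direction (0, -1); meets SB at J = (1, -1/6)
J = S + t·(B−S) with t = 4/3

t = 4/3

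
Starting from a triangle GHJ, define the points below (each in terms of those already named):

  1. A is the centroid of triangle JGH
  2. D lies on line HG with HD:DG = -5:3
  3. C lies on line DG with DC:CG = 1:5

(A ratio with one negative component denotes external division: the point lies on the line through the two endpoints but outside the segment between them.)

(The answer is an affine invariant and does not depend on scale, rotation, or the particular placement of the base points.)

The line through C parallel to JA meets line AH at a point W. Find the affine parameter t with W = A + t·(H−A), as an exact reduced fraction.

t = -7/2

Work in coordinates with G = (0, 0), H = (1, 0), J = (0, 1).
1. A is the centroid of triangle JGH ⇒ A = (1/3, 1/3)
2. D lies on line HG with HD:DG = -5:3 ⇒ D = (-3/2, 0)
3. C lies on line DG with DC:CG = 1:5 ⇒ C = (-5/4, 0)
through C parallel to JA: direction (1/3, -2/3); meets AH at W = (-2, 3/2)
W = A + t·(H−A) with t = -7/2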